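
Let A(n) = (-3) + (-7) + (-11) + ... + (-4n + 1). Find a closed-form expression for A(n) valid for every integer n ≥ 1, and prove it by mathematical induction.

We claim A(n) = -n(2n + 1) for all n ≥ 1.
When n = 1: A(1) = -3, and the closed form gives -3. They agree.
Suppose the result is true for n = i, so A(i) = i(-2i - 1).
Then A(i+1) = A(i) + (-4i - 3) = (i(-2i - 1)) + (-4i - 3).
Simplifying, A(i+1) = -(i + 1)(2i + 3) = -(i+1)(2(i+1) + 1),
which is the closed form with n = i+1.
Hence, by induction on n, the claim holds for every n ≥ 1.

A(n) = -n(2n + 1)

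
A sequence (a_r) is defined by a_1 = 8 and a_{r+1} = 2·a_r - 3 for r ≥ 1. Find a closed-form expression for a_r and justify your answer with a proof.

Computing the first terms: a_1 = 8, a_2 = 13, a_3 = 23. This suggests a_r = 5·2^(r - 1) + 3.
Base step (r = 1): the formula gives 8 = 8 = a_1.
Inductive step: suppose the statement holds for some p ≥ 1, so a_p = 5·2^(p - 1) + 3.
Then a_{p+1} = 2·a_p - 3 = 2·(5·2^(p - 1) + 3) - 3 = 5·2^p + 3 = 5·2^((p+1) - 1) + 3,
which is the claimed formula at r = p+1.
By the principle of mathematical induction, the result holds for all r ≥ 1.

a_r = 5·2^(r - 1) + 3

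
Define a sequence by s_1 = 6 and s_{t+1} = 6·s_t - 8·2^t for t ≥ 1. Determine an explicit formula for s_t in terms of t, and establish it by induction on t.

Computing the first terms: s_1 = 6, s_2 = 20, s_3 = 88. This suggests s_t = 2^(t + 1) + 2·6^(t - 1).
When t = 1: the formula gives 6 = 6 = s_1.
Inductive step: suppose the statement holds for some k ≥ 1, so s_k = 2^(k + 1) + 2·6^(k - 1).
Then s_{k+1} = 6·s_k - 8·2^k = 6·(2^(k + 1) + 2·6^(k - 1)) - 8·2^k = 2^(k + 2) + 2·6^k = 2^((k+1) + 1) + 2·6^((k+1) - 1),
which is the claimed formula at t = k+1.
This completes the induction.

s_t = 2^(t + 1) + 2·6^(t - 1)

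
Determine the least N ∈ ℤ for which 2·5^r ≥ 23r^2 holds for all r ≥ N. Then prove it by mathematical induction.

N = 3

At r = 2: 50 < 92, so the inequality fails and N ≥ 3. We prove 2·5^r ≥ 23r^2 for all r ≥ 3.
For the base case r = 3: 2·5^r = 250 and 23r^2 = 207, so 250 ≥ 207.
Inductive step: suppose the statement holds for some j ≥ 3, so 2·5^j ≥ 23j^2.
Then 2·5^(j + 1) = 5·(2·5^j) ≥ 5·(23j^2).
Also, for j ≥ 3 we have 5·(23j^2) ≥ 23(j+1)^2, since 5 ≥ (1 + 1/j)^2 for all j ≥ 3.
Combining, 2·5^(j + 1) ≥ 23(j+1)^2.
Hence, by induction on r, the claim holds for every r ≥ 3.
Hence the smallest such N is 3.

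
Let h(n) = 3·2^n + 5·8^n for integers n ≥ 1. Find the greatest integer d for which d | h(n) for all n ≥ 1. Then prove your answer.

d = 2

Computing the first values: h(1) = 46 and h(2) = 332; gcd(46, 332) = 2, so d ≤ 2.
We prove 2 | 3·2^n + 5·8^n for all n ≥ 1 by induction on n.
Base step (n = 1): h(1) = 46 = 2·(23), so 2 | h(1).
Suppose the result is true for n = r, i.e. 2 | h(r). Then
h(r+1) − 8·h(r) = (3·2^(r+1) + 5·8^(r+1)) − 8·(3·2^r + 5·8^r) = (3)·2^r·(2 − 8) = (-18)·2^r. Since 2 | h(r) by the inductive hypothesis, 2 | 8·h(r); and 2 | -18 since -18 = 2·-9. Therefore 2 | h(r+1).
By the principle of mathematical induction, the result holds for all n ≥ 1.
Therefore the largest such d is 2.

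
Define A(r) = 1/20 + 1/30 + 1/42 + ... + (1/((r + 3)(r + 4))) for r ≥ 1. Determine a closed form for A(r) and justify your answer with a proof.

A(r) = r/(4(r + 4))

We claim A(r) = r/(4(r + 4)) for all r ≥ 1.
Base case (r = 1): A(1) = 1/20, and the closed form gives 1/20. They agree.
Inductive step: suppose the statement holds for some p ≥ 1, so A(p) = p/(4(p + 4)).
Then A(p+1) = A(p) + (1/((p + 4)(p + 5))) = (p/(4(p + 4))) + (1/((p + 4)(p + 5))).
Simplifying, A(p+1) = (p + 1)/(4(p + 5)) = (p+1)/(4((p+1) + 4)),
which is the closed form with r = p+1.
By induction, the statement is established for all r ≥ 1.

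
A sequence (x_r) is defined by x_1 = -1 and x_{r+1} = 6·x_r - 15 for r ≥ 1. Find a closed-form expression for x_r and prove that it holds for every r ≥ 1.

Computing the first terms: x_1 = -1, x_2 = -21, x_3 = -141. This suggests x_r = -4·6^(r - 1) + 3.
Base case (r = 1): the formula gives -1 = -1 = x_1.
Inductive step: assume the claim holds for r = m, so x_m = -4·6^(m - 1) + 3.
Then x_{m+1} = 6·x_m - 15 = 6·(-4·6^(m - 1) + 3) - 15 = -4·6^m + 3 = -4·6^((m+1) - 1) + 3,
which is the claimed formula at r = m+1.
By the principle of mathematical induction, the result holds for all r ≥ 1.

x_r = -4·6^(r - 1) + 3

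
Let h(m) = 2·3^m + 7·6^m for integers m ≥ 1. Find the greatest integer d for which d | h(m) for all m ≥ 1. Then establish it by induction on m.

d = 6

Computing the first values: h(1) = 48 and h(2) = 270; gcd(48, 270) = 6, so d ≤ 6.
We prove 6 | 2·3^m + 7·6^m for all m ≥ 1 by induction on m.
Base case (m = 1): h(1) = 48 = 6·(8), so 6 | h(1).
Suppose the result is true for m = p, i.e. 6 | h(p). Then
h(p+1) − 6·h(p) = (2·3^(p+1) + 7·6^(p+1)) − 6·(2·3^p + 7·6^p) = (2)·3^p·(3 − 6) = (-6)·3^p. Since 6 | h(p) by the inductive hypothesis, 6 | 6·h(p); and 6 | -6 since -6 = 6·-1. Therefore 6 | h(p+1).
Hence, by induction on m, the claim holds for every m ≥ 1.
Therefore the largest such d is 6.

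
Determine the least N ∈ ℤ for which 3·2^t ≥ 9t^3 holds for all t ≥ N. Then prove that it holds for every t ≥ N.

At t = 12: 12288 < 15552, so the inequality fails and N ≥ 13. We prove 3·2^t ≥ 9t^3 for all t ≥ 13.
Base case (t = 13): 3·2^t = 24576 and 9t^3 = 19773, so 24576 ≥ 19773.
Inductive step: suppose the statement holds for some i ≥ 13, so 3·2^i ≥ 9i^3.
Then 3·2^(i + 1) = 2·(3·2^i) ≥ 2·(9i^3).
Also, for i ≥ 13 we have 2·(9i^3) ≥ 9(i+1)^3, since 2 ≥ (1 + 1/i)^3 for all i ≥ 13.
Combining, 3·2^(i + 1) ≥ 9(i+1)^3.
By the principle of mathematical induction, the result holds for all t ≥ 13.
Hence the smallest such N is 13.

N = 13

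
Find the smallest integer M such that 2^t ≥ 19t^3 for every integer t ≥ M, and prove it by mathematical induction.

At t = 16: 65536 < 77824, so the inequality fails and M ≥ 17. We prove 2^t ≥ 19t^3 for all t ≥ 17.
When t = 17: 2^t = 131072 and 19t^3 = 93347, so 131072 ≥ 93347.
Inductive step: assume the claim holds for t = i, so 2^i ≥ 19i^3.
Then 2^(i + 1) = 2·(2^i) ≥ 2·(19i^3).
Also, for i ≥ 17 we have 2·(19i^3) ≥ 19(i+1)^3, since 2 ≥ (1 + 1/i)^3 for all i ≥ 17.
Combining, 2^(i + 1) ≥ 19(i+1)^3.
By the principle of mathematical induction, the result holds for all t ≥ 17.
Hence the smallest such M is 17.

M = 17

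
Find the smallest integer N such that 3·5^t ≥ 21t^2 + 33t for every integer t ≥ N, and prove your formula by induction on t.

At t = 2: 75 < 150, so the inequality fails and N ≥ 3. We prove 3·5^t ≥ 21t^2 + 33t for all t ≥ 3.
When t = 3: 3·5^t = 375 and 21t^2 + 33t = 288, so 375 ≥ 288.
For the inductive step, assume it holds for an arbitrary p ≥ 3, so 3·5^p ≥ 21p^2 + 33p.
Then 3·5^(p + 1) = 5·(3·5^p) ≥ 5·(21p^2 + 33p).
Also, for p ≥ 3 we have 5·(21p^2 + 33p) ≥ 21(p+1)^2 + 33(p+1), since 5·(21p^2 + 33p) − (21(p+1)^2 + 33(p+1)) = 84p^2 + 90p - 54, which is nonnegative for all p ≥ 3.
Combining, 3·5^(p + 1) ≥ 21(p+1)^2 + 33(p+1).
By induction, the statement is established for all t ≥ 3.
Hence the smallest such N is 3.

N = 3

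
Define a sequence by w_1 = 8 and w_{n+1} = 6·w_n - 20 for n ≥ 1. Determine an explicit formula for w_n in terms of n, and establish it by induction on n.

w_n = 4·6^(n - 1) + 4

Computing the first terms: w_1 = 8, w_2 = 28, w_3 = 148. This suggests w_n = 4·6^(n - 1) + 4.
For the base case n = 1: the formula gives 8 = 8 = w_1.
Suppose the result is true for n = r, so w_r = 4·6^(r - 1) + 4.
Then w_{r+1} = 6·w_r - 20 = 6·(4·6^(r - 1) + 4) - 20 = 4·6^r + 4 = 4·6^((r+1) - 1) + 4,
which is the claimed formula at n = r+1.
By induction, the statement is established for all n ≥ 1.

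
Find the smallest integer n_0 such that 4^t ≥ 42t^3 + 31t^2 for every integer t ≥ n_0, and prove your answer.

n_0 = 7

At t = 6: 4096 < 10188, so the inequality fails and n_0 ≥ 7. We prove 4^t ≥ 42t^3 + 31t^2 for all t ≥ 7.
When t = 7: 4^t = 16384 and 42t^3 + 31t^2 = 15925, so 16384 ≥ 15925.
Inductive step: assume the claim holds for t = m, so 4^m ≥ 42m^3 + 31m^2.
Then 4^(m + 1) = 4·(4^m) ≥ 4·(42m^3 + 31m^2).
Also, for m ≥ 7 we have 4·(42m^3 + 31m^2) ≥ 42(m+1)^3 + 31(m+1)^2, since 4·(42m^3 + 31m^2) − (42(m+1)^3 + 31(m+1)^2) = 126m^3 - 33m^2 - 188m - 73, which is nonnegative for all m ≥ 7.
Combining, 4^(m + 1) ≥ 42(m+1)^3 + 31(m+1)^2.
Hence, by induction on t, the claim holds for every t ≥ 7.
Hence the smallest such n_0 is 7.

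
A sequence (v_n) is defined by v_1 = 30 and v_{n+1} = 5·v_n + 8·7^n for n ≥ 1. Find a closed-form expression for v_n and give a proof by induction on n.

Computing the first terms: v_1 = 30, v_2 = 206, v_3 = 1422. This suggests v_n = 2·5^(n - 1) + 4·7^n.
Base case (n = 1): the formula gives 30 = 30 = v_1.
For the inductive step, assume it holds for an arbitrary j ≥ 1, so v_j = 2·5^(j - 1) + 4·7^j.
Then v_{j+1} = 5·v_j + 8·7^j = 5·(2·5^(j - 1) + 4·7^j) + 8·7^j = 2·5^j + 4·7^(j + 1) = 2·5^((j+1) - 1) + 4·7^(j+1),
which is the claimed formula at n = j+1.
By the principle of mathematical induction, the result holds for all n ≥ 1.

v_n = 2·5^(n - 1) + 4·7^n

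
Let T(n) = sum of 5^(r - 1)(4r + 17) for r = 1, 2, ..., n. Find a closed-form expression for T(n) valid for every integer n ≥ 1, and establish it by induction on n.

T(n) = 5^n(n + 4) - 4

We claim T(n) = 5^n(n + 4) - 4 for all n ≥ 1.
For the base case n = 1: T(1) = 21, and the closed form gives 21. They agree.
Inductive step: assume the claim holds for n = r, so T(r) = 5^r(r + 4) - 4.
Then T(r+1) = T(r) + (5^r(4r + 21)) = (5^r(r + 4) - 4) + (5^r(4r + 21)).
Simplifying, T(r+1) = 5^(r + 1)r + 5^(r + 2) - 4 = 5^(r+1)((r+1) + 4) - 4,
which is the closed form with n = r+1.
By induction, the statement is established for all n ≥ 1.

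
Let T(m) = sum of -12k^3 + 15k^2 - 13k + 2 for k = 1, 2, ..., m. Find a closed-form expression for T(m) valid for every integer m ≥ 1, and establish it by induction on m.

T(m) = -m(3m^3 + m^2 + 2m + 2)

We claim T(m) = -m(3m^3 + m^2 + 2m + 2) for all m ≥ 1.
Base case (m = 1): T(1) = -8, and the closed form gives -8. They agree.
Suppose the result is true for m = k, so T(k) = k(-3k^3 - k^2 - 2k - 2).
Then T(k+1) = T(k) + (-12k^3 - 21k^2 - 19k - 8) = (k(-3k^3 - k^2 - 2k - 2)) + (-12k^3 - 21k^2 - 19k - 8).
Simplifying, T(k+1) = -(k + 1)(3k^3 + 10k^2 + 13k + 8) = -(k+1)(3(k+1)^3 + (k+1)^2 + 2(k+1) + 2),
which is the closed form with m = k+1.
By induction, the statement is established for all m ≥ 1.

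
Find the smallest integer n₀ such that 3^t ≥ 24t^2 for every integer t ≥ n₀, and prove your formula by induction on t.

At t = 6: 729 < 864, so the inequality fails and n₀ ≥ 7. We prove 3^t ≥ 24t^2 for all t ≥ 7.
For the base case t = 7: 3^t = 2187 and 24t^2 = 1176, so 2187 ≥ 1176.
Inductive step: assume the claim holds for t = i, so 3^i ≥ 24i^2.
Then 3^(i + 1) = 3·(3^i) ≥ 3·(24i^2).
Also, for i ≥ 7 we have 3·(24i^2) ≥ 24(i+1)^2, since 3 ≥ (1 + 1/i)^2 for all i ≥ 7.
Combining, 3^(i + 1) ≥ 24(i+1)^2.
By induction, the statement is established for all t ≥ 7.
Hence the smallest such n₀ is 7.

n₀ = 7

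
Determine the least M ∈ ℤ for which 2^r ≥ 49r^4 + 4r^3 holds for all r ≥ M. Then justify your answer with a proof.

At r = 23: 8388608 < 13760877, so the inequality fails and M ≥ 24. We prove 2^r ≥ 49r^4 + 4r^3 for all r ≥ 24.
When r = 24: 2^r = 16777216 and 49r^4 + 4r^3 = 16312320, so 16777216 ≥ 16312320.
Inductive step: suppose the statement holds for some j ≥ 24, so 2^j ≥ 49j^4 + 4j^3.
Then 2^(j + 1) = 2·(2^j) ≥ 2·(49j^4 + 4j^3).
Also, for j ≥ 24 we have 2·(49j^4 + 4j^3) ≥ 49(j+1)^4 + 4(j+1)^3, since 2·(49j^4 + 4j^3) − (49(j+1)^4 + 4(j+1)^3) = 49j^4 - 192j^3 - 306j^2 - 208j - 53, which is nonnegative for all j ≥ 24.
Combining, 2^(j + 1) ≥ 49(j+1)^4 + 4(j+1)^3.
By induction, the statement is established for all r ≥ 24.
Hence the smallest such M is 24.

M = 24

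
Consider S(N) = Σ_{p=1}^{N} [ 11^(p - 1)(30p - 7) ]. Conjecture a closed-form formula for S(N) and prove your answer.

S(N) = 11^N(3N - 1) + 1

We claim S(N) = 11^N(3N - 1) + 1 for all N ≥ 1.
When N = 1: S(1) = 23, and the closed form gives 23. They agree.
Inductive step: suppose the statement holds for some p ≥ 1, so S(p) = 11^p(3p - 1) + 1.
Then S(p+1) = S(p) + (11^p(30p + 23)) = (11^p(3p - 1) + 1) + (11^p(30p + 23)).
Simplifying, S(p+1) = 33·11^p·p + 22·11^p + 1 = 11^(p+1)(3(p+1) - 1) + 1,
which is the closed form with N = p+1.
By induction, the statement is established for all N ≥ 1.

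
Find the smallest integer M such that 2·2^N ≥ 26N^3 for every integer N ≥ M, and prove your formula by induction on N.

At N = 15: 65536 < 87750, so the inequality fails and M ≥ 16. We prove 2·2^N ≥ 26N^3 for all N ≥ 16.
Base case (N = 16): 2·2^N = 131072 and 26N^3 = 106496, so 131072 ≥ 106496.
For the inductive step, assume it holds for an arbitrary k ≥ 16, so 2·2^k ≥ 26k^3.
Then 2·2^(k + 1) = 2·(2·2^k) ≥ 2·(26k^3).
Also, for k ≥ 16 we have 2·(26k^3) ≥ 26(k+1)^3, since 2 ≥ (1 + 1/k)^3 for all k ≥ 16.
Combining, 2·2^(k + 1) ≥ 26(k+1)^3.
This completes the induction.
Hence the smallest such M is 16.

M = 16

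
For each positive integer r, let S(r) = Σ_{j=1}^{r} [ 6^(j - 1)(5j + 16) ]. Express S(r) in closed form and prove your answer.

We claim S(r) = 6^r(r + 3) - 3 for all r ≥ 1.
Base step (r = 1): S(1) = 21, and the closed form gives 21. They agree.
Inductive step: suppose the statement holds for some j ≥ 1, so S(j) = 6^j(j + 3) - 3.
Then S(j+1) = S(j) + (6^j(5j + 21)) = (6^j(j + 3) - 3) + (6^j(5j + 21)).
Simplifying, S(j+1) = 6·6^j·j + 24·6^j - 3 = 6^(j+1)((j+1) + 3) - 3,
which is the closed form with r = j+1.
By induction, the statement is established for all r ≥ 1.

S(r) = 6^r(r + 3) - 3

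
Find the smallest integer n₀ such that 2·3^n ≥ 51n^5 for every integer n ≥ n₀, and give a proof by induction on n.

At n = 15: 28697814 < 38728125, so the inequality fails and n₀ ≥ 16. We prove 2·3^n ≥ 51n^5 for all n ≥ 16.
Base step (n = 16): 2·3^n = 86093442 and 51n^5 = 53477376, so 86093442 ≥ 53477376.
For the inductive step, assume it holds for an arbitrary p ≥ 16, so 2·3^p ≥ 51p^5.
Then 2·3^(p + 1) = 3·(2·3^p) ≥ 3·(51p^5).
Also, for p ≥ 16 we have 3·(51p^5) ≥ 51(p+1)^5, since 3 ≥ (1 + 1/p)^5 for all p ≥ 16.
Combining, 2·3^(p + 1) ≥ 51(p+1)^5.
Hence, by induction on n, the claim holds for every n ≥ 16.
Hence the smallest such n₀ is 16.

n₀ = 16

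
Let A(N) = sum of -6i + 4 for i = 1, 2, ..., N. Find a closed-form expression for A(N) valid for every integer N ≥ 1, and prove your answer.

A(N) = -N(3N - 1)

We claim A(N) = -N(3N - 1) for all N ≥ 1.
Base step (N = 1): A(1) = -2, and the closed form gives -2. They agree.
Inductive step: assume the claim holds for N = i, so A(i) = i(-3i + 1).
Then A(i+1) = A(i) + (-6i - 2) = (i(-3i + 1)) + (-6i - 2).
Simplifying, A(i+1) = -(i + 1)(3i + 2) = -(i+1)(3(i+1) - 1),
which is the closed form with N = i+1.
This completes the induction.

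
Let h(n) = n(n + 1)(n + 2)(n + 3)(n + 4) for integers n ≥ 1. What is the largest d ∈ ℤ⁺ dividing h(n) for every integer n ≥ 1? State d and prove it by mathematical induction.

Computing the first values: h(1) = 120 and h(2) = 720; gcd(120, 720) = 120, so d ≤ 120.
We prove 120 | n(n + 1)(n + 2)(n + 3)(n + 4) for all n ≥ 1 by induction on n.
Base case (n = 1): h(1) = 120 = 120·(1), so 120 | h(1).
Inductive step: suppose the statement holds for some i ≥ 1, i.e. 120 | h(i). Then
h(i+1) − h(i) = (i+1)·(i+2)·(i+3)·(i+4)·(i+5) − i·(i+1)·(i+2)·(i+3)·(i+4) = (i+1)·(i+2)·(i+3)·(i+4)·[(i+5) − i] = 5·(i+1)·(i+2)·(i+3)·(i+4). The product of 4 consecutive integers is divisible by (4)! = 24, so h(i+1) − h(i) is divisible by 5·24 = 120. By the inductive hypothesis 120 | h(i), hence 120 | h(i+1).
By induction, the statement is established for all n ≥ 1.
Therefore the largest such d is 120.

d = 120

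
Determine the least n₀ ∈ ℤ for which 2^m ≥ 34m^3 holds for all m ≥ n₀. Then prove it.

n₀ = 18

At m = 17: 131072 < 167042, so the inequality fails and n₀ ≥ 18. We prove 2^m ≥ 34m^3 for all m ≥ 18.
For the base case m = 18: 2^m = 262144 and 34m^3 = 198288, so 262144 ≥ 198288.
For the inductive step, assume it holds for an arbitrary j ≥ 18, so 2^j ≥ 34j^3.
Then 2^(j + 1) = 2·(2^j) ≥ 2·(34j^3).
Also, for j ≥ 18 we have 2·(34j^3) ≥ 34(j+1)^3, since 2 ≥ (1 + 1/j)^3 for all j ≥ 18.
Combining, 2^(j + 1) ≥ 34(j+1)^3.
This completes the induction.
Hence the smallest such n₀ is 18.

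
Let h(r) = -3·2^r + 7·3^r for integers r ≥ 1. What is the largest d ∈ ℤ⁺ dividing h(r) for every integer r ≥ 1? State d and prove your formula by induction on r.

d = 3

Computing the first values: h(1) = 15 and h(2) = 51; gcd(15, 51) = 3, so d ≤ 3.
We prove 3 | -3·2^r + 7·3^r for all r ≥ 1 by induction on r.
For the base case r = 1: h(1) = 15 = 3·(5), so 3 | h(1).
Inductive step: suppose the statement holds for some i ≥ 1, i.e. 3 | h(i). Then
h(i+1) − 3·h(i) = (-3·2^(i+1) + 7·3^(i+1)) − 3·(-3·2^i + 7·3^i) = (-3)·2^i·(2 − 3) = (3)·2^i. Since 3 | h(i) by the inductive hypothesis, 3 | 3·h(i); and 3 | 3 since 3 = 3·1. Therefore 3 | h(i+1).
By the principle of mathematical induction, the result holds for all r ≥ 1.
Therefore the largest such d is 3.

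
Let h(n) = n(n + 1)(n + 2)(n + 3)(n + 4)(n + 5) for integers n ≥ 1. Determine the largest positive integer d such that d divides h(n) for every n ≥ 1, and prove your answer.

Computing the first values: h(1) = 720 and h(2) = 5040; gcd(720, 5040) = 720, so d ≤ 720.
We prove 720 | n(n + 1)(n + 2)(n + 3)(n + 4)(n + 5) for all n ≥ 1 by induction on n.
Base step (n = 1): h(1) = 720 = 720·(1), so 720 | h(1).
Suppose the result is true for n = i, i.e. 720 | h(i). Then
h(i+1) − h(i) = (i+1)·(i+2)·(i+3)·(i+4)·(i+5)·(i+6) − i·(i+1)·(i+2)·(i+3)·(i+4)·(i+5) = (i+1)·(i+2)·(i+3)·(i+4)·(i+5)·[(i+6) − i] = 6·(i+1)·(i+2)·(i+3)·(i+4)·(i+5). The product of 5 consecutive integers is divisible by (5)! = 120, so h(i+1) − h(i) is divisible by 6·120 = 720. By the inductive hypothesis 720 | h(i), hence 720 | h(i+1).
Hence, by induction on n, the claim holds for every n ≥ 1.
Therefore the largest such d is 720.

d = 720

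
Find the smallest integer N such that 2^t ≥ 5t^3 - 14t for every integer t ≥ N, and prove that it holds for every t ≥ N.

N = 14

At t = 13: 8192 < 10803, so the inequality fails and N ≥ 14. We prove 2^t ≥ 5t^3 - 14t for all t ≥ 14.
For the base case t = 14: 2^t = 16384 and 5t^3 - 14t = 13524, so 16384 ≥ 13524.
Suppose the result is true for t = k, so 2^k ≥ 5k^3 - 14k.
Then 2^(k + 1) = 2·(2^k) ≥ 2·(5k^3 - 14k).
Also, for k ≥ 14 we have 2·(5k^3 - 14k) ≥ 5(k+1)^3 - 14(k+1), since 2·(5k^3 - 14k) − (5(k+1)^3 - 14(k+1)) = 5k^3 - 15k^2 - 29k + 9, which is nonnegative for all k ≥ 14.
Combining, 2^(k + 1) ≥ 5(k+1)^3 - 14(k+1).
By induction, the statement is established for all t ≥ 14.
Hence the smallest such N is 14.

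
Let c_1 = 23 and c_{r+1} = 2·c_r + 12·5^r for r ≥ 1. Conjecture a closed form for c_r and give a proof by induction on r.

Computing the first terms: c_1 = 23, c_2 = 106, c_3 = 512. This suggests c_r = 3·2^(r - 1) + 4·5^r.
Base step (r = 1): the formula gives 23 = 23 = c_1.
Inductive step: assume the claim holds for r = i, so c_i = 3·2^(i - 1) + 4·5^i.
Then c_{i+1} = 2·c_i + 12·5^i = 2·(3·2^(i - 1) + 4·5^i) + 12·5^i = 3·2^i + 4·5^(i + 1) = 3·2^((i+1) - 1) + 4·5^(i+1),
which is the claimed formula at r = i+1.
This completes the induction.

c_r = 3·2^(r - 1) + 4·5^r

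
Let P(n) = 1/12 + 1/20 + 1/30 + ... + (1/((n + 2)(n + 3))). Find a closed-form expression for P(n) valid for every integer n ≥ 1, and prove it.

We claim P(n) = n/(3(n + 3)) for all n ≥ 1.
When n = 1: P(1) = 1/12, and the closed form gives 1/12. They agree.
Suppose the result is true for n = k, so P(k) = k/(3(k + 3)).
Then P(k+1) = P(k) + (1/((k + 3)(k + 4))) = (k/(3(k + 3))) + (1/((k + 3)(k + 4))).
Simplifying, P(k+1) = (k + 1)/(3(k + 4)) = (k+1)/(3((k+1) + 3)),
which is the closed form with n = k+1.
By induction, the statement is established for all n ≥ 1.

P(n) = n/(3(n + 3))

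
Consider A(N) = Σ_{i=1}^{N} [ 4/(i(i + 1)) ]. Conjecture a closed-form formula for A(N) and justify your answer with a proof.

We claim A(N) = 4N/(N + 1) for all N ≥ 1.
Base case (N = 1): A(1) = 2, and the closed form gives 2. They agree.
For the inductive step, assume it holds for an arbitrary i ≥ 1, so A(i) = 4i/(i + 1).
Then A(i+1) = A(i) + (4/((i + 1)(i + 2))) = (4i/(i + 1)) + (4/((i + 1)(i + 2))).
Simplifying, A(i+1) = 4(i + 1)/(i + 2) = 4(i+1)/((i+1) + 1),
which is the closed form with N = i+1.
By induction, the statement is established for all N ≥ 1.

A(N) = 4N/(N + 1)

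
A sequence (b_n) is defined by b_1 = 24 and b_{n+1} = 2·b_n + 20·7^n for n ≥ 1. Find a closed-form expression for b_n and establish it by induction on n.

b_n = -2^(n + 1) + 4·7^n

Computing the first terms: b_1 = 24, b_2 = 188, b_3 = 1356. This suggests b_n = -2^(n + 1) + 4·7^n.
For the base case n = 1: the formula gives 24 = 24 = b_1.
For the inductive step, assume it holds for an arbitrary p ≥ 1, so b_p = -2^(p + 1) + 4·7^p.
Then b_{p+1} = 2·b_p + 20·7^p = 2·(-2^(p + 1) + 4·7^p) + 20·7^p = -2^(p + 2) + 4·7^(p + 1) = -2^((p+1) + 1) + 4·7^(p+1),
which is the claimed formula at n = p+1.
Hence, by induction on n, the claim holds for every n ≥ 1.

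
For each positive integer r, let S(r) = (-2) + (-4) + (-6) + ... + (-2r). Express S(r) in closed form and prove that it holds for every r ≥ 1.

S(r) = -r(r + 1)

We claim S(r) = -r(r + 1) for all r ≥ 1.
For the base case r = 1: S(1) = -2, and the closed form gives -2. They agree.
Suppose the result is true for r = j, so S(j) = j(-j - 1).
Then S(j+1) = S(j) + (-2j - 2) = (j(-j - 1)) + (-2j - 2).
Simplifying, S(j+1) = -(j + 1)(j + 2) = -(j+1)((j+1) + 1),
which is the closed form with r = j+1.
Hence, by induction on r, the claim holds for every r ≥ 1.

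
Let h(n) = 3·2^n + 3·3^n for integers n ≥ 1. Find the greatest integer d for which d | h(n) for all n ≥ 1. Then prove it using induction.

Computing the first values: h(1) = 15 and h(2) = 39; gcd(15, 39) = 3, so d ≤ 3.
We prove 3 | 3·2^n + 3·3^n for all n ≥ 1 by induction on n.
When n = 1: h(1) = 15 = 3·(5), so 3 | h(1).
For the inductive step, assume it holds for an arbitrary k ≥ 1, i.e. 3 | h(k). Then
h(k+1) − 3·h(k) = (3·2^(k+1) + 3·3^(k+1)) − 3·(3·2^k + 3·3^k) = (3)·2^k·(2 − 3) = (-3)·2^k. Since 3 | h(k) by the inductive hypothesis, 3 | 3·h(k); and 3 | -3 since -3 = 3·-1. Therefore 3 | h(k+1).
This completes the induction.
Therefore the largest such d is 3.

d = 3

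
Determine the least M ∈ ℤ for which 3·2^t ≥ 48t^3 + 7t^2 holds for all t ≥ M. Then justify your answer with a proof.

At t = 16: 196608 < 198400, so the inequality fails and M ≥ 17. We prove 3·2^t ≥ 48t^3 + 7t^2 for all t ≥ 17.
When t = 17: 3·2^t = 393216 and 48t^3 + 7t^2 = 237847, so 393216 ≥ 237847.
Suppose the result is true for t = i, so 3·2^i ≥ 48i^3 + 7i^2.
Then 3·2^(i + 1) = 2·(3·2^i) ≥ 2·(48i^3 + 7i^2).
Also, for i ≥ 17 we have 2·(48i^3 + 7i^2) ≥ 48(i+1)^3 + 7(i+1)^2, since 2·(48i^3 + 7i^2) − (48(i+1)^3 + 7(i+1)^2) = 48i^3 - 137i^2 - 158i - 55, which is nonnegative for all i ≥ 17.
Combining, 3·2^(i + 1) ≥ 48(i+1)^3 + 7(i+1)^2.
By induction, the statement is established for all t ≥ 17.
Hence the smallest such M is 17.

M = 17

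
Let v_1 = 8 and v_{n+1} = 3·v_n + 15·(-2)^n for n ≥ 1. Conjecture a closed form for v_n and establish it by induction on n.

v_n = -3(-2)^n + 2·3^(n - 1)

Computing the first terms: v_1 = 8, v_2 = -6, v_3 = 42. This suggests v_n = -3(-2)^n + 2·3^(n - 1).
For the base case n = 1: the formula gives 8 = 8 = v_1.
For the inductive step, assume it holds for an arbitrary r ≥ 1, so v_r = -3(-2)^r + 2·3^(r - 1).
Then v_{r+1} = 3·v_r + 15·(-2)^r = 3·(-3(-2)^r + 2·3^(r - 1)) + 15·(-2)^r = -3(-2)^(r + 1) + 2·3^r = -3(-2)^(r+1) + 2·3^((r+1) - 1),
which is the claimed formula at n = r+1.
This completes the induction.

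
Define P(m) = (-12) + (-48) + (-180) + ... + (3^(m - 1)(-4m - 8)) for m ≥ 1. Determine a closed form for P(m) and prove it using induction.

We claim P(m) = -3^m(2m + 3) + 3 for all m ≥ 1.
Base case (m = 1): P(1) = -12, and the closed form gives -12. They agree.
Inductive step: assume the claim holds for m = r, so P(r) = -3^r(2r + 3) + 3.
Then P(r+1) = P(r) + (4·3^r(-r - 3)) = (-3^r(2r + 3) + 3) + (4·3^r(-r - 3)).
Simplifying, P(r+1) = -6·3^r·r - 15·3^r + 3 = -3^(r+1)(2(r+1) + 3) + 3,
which is the closed form with m = r+1.
By induction, the statement is established for all m ≥ 1.

P(m) = -3^m(2m + 3) + 3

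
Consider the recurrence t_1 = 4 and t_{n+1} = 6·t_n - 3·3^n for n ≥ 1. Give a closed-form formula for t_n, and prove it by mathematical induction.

t_n = 3^n + 6^(n - 1)

Computing the first terms: t_1 = 4, t_2 = 15, t_3 = 63. This suggests t_n = 3^n + 6^(n - 1).
For the base case n = 1: the formula gives 4 = 4 = t_1.
Inductive step: suppose the statement holds for some r ≥ 1, so t_r = 3^r + 6^(r - 1).
Then t_{r+1} = 6·t_r - 3·3^r = 6·(3^r + 6^(r - 1)) - 3·3^r = 3^(r + 1) + 6^r = 3^(r+1) + 6^((r+1) - 1),
which is the claimed formula at n = r+1.
By induction, the statement is established for all n ≥ 1.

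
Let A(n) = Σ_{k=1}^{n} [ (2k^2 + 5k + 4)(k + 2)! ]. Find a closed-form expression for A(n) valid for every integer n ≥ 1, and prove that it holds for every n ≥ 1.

A(n) = (2n + 1)(n + 3)! - 6

We claim A(n) = (2n + 1)(n + 3)! - 6 for all n ≥ 1.
For the base case n = 1: A(1) = 66, and the closed form gives 66. They agree.
Inductive step: suppose the statement holds for some k ≥ 1, so A(k) = (2k + 1)(k + 3)! - 6.
Then A(k+1) = A(k) + ((2k^2 + 9k + 11)(k + 3)!) = ((2k + 1)(k + 3)! - 6) + ((2k^2 + 9k + 11)(k + 3)!).
Simplifying, A(k+1) = (2(k+1) + 1)((k+1) + 3)! - 6,
which is the closed form with n = k+1.
This completes the induction.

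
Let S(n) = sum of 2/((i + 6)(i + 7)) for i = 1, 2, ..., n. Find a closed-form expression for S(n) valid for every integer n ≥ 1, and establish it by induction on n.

We claim S(n) = 2n/(7(n + 7)) for all n ≥ 1.
When n = 1: S(1) = 1/28, and the closed form gives 1/28. They agree.
Suppose the result is true for n = i, so S(i) = 2i/(7(i + 7)).
Then S(i+1) = S(i) + (2/((i + 7)(i + 8))) = (2i/(7(i + 7))) + (2/((i + 7)(i + 8))).
Simplifying, S(i+1) = 2(i + 1)/(7(i + 8)) = 2(i+1)/(7((i+1) + 7)),
which is the closed form with n = i+1.
This completes the induction.

S(n) = 2n/(7(n + 7))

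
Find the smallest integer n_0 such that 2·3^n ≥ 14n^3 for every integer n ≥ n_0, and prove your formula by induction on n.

At n = 7: 4374 < 4802, so the inequality fails and n_0 ≥ 8. We prove 2·3^n ≥ 14n^3 for all n ≥ 8.
Base step (n = 8): 2·3^n = 13122 and 14n^3 = 7168, so 13122 ≥ 7168.
Suppose the result is true for n = r, so 2·3^r ≥ 14r^3.
Then 2·3^(r + 1) = 3·(2·3^r) ≥ 3·(14r^3).
Also, for r ≥ 8 we have 3·(14r^3) ≥ 14(r+1)^3, since 3 ≥ (1 + 1/r)^3 for all r ≥ 8.
Combining, 2·3^(r + 1) ≥ 14(r+1)^3.
This completes the induction.
Hence the smallest such n_0 is 8.

n_0 = 8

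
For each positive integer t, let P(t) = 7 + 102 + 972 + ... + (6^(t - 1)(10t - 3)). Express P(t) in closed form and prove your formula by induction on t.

P(t) = 6^t(2t - 1) + 1

We claim P(t) = 6^t(2t - 1) + 1 for all t ≥ 1.
Base step (t = 1): P(1) = 7, and the closed form gives 7. They agree.
For the inductive step, assume it holds for an arbitrary m ≥ 1, so P(m) = 6^m(2m - 1) + 1.
Then P(m+1) = P(m) + (6^m(10m + 7)) = (6^m(2m - 1) + 1) + (6^m(10m + 7)).
Simplifying, P(m+1) = 12·6^m·m + 6·6^m + 1 = 6^(m+1)(2(m+1) - 1) + 1,
which is the closed form with t = m+1.
Hence, by induction on t, the claim holds for every t ≥ 1.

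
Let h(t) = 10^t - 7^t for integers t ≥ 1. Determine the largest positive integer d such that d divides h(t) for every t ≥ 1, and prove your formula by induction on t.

Computing the first values: h(1) = 3 and h(2) = 51; gcd(3, 51) = 3, so d ≤ 3.
We prove 3 | 10^t - 7^t for all t ≥ 1 by induction on t.
Base case (t = 1): h(1) = 3 = 3·(1), so 3 | h(1).
For the inductive step, assume it holds for an arbitrary r ≥ 1, i.e. 3 | h(r). Then
10^{r+1} − 7^{r+1} = 10·10^r − 7·7^r = 10·(10^r − 7^r) + (3)·7^r. The first term is divisible by 3 by the inductive hypothesis, and the second term (3)·7^r is divisible by 3 since 3 | 3. Hence 3 | h(r+1).
This completes the induction.
Therefore the largest such d is 3.

d = 3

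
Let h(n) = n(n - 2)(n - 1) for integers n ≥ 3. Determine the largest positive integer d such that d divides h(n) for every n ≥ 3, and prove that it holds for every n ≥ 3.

Computing the first values: h(3) = 6 and h(4) = 24; gcd(6, 24) = 6, so d ≤ 6.
We prove 6 | n(n - 2)(n - 1) for all n ≥ 3 by induction on n.
For the base case n = 3: h(3) = 6 = 6·(1), so 6 | h(3).
Inductive step: assume the claim holds for n = k, i.e. 6 | h(k). Then
h(k+1) − h(k) = (k-1)·k·(k+1) − (k-2)·(k-1)·k = (k-1)·k·[(k+1) − (k-2)] = 3·(k-1)·k. The product of 2 consecutive integers is divisible by (2)! = 2, so h(k+1) − h(k) is divisible by 3·2 = 6. By the inductive hypothesis 6 | h(k), hence 6 | h(k+1).
Hence, by induction on n, the claim holds for every n ≥ 3.
Therefore the largest such d is 6.

d = 6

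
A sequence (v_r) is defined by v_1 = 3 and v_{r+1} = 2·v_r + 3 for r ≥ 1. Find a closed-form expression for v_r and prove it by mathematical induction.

Computing the first terms: v_1 = 3, v_2 = 9, v_3 = 21. This suggests v_r = 3·2^r - 3.
For the base case r = 1: the formula gives 3 = 3 = v_1.
For the inductive step, assume it holds for an arbitrary m ≥ 1, so v_m = 3·2^m - 3.
Then v_{m+1} = 2·v_m + 3 = 2·(3·2^m - 3) + 3 = 3·2^(m + 1) - 3,
which is the claimed formula at r = m+1.
By the principle of mathematical induction, the result holds for all r ≥ 1.

v_r = 3·2^r - 3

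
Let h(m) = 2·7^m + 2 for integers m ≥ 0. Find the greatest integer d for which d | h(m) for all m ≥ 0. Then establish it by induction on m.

Computing the first values: h(0) = 4 and h(1) = 16; gcd(4, 16) = 4, so d ≤ 4.
We prove 4 | 2·7^m + 2 for all m ≥ 0 by induction on m.
Base case (m = 0): h(0) = 4 = 4·(1), so 4 | h(0).
Inductive step: assume the claim holds for m = i, i.e. 4 | h(i). Then
h(i+1) = 2·7^(i+1) + 2 = 7·(2·7^i + 2) - 12 = 7·h(i) - 12. The first term is divisible by 4 by the inductive hypothesis, and -12 is divisible by 4. Hence 4 | h(i+1).
By induction, the statement is established for all m ≥ 0.
Therefore the largest such d is 4.

d = 4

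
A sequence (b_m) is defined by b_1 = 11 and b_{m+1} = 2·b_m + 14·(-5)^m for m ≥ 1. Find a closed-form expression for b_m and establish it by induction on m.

Computing the first terms: b_1 = 11, b_2 = -48, b_3 = 254. This suggests b_m = -2(-5)^m + 2^(m - 1).
Base step (m = 1): the formula gives 11 = 11 = b_1.
Inductive step: suppose the statement holds for some i ≥ 1, so b_i = -2(-5)^i + 2^(i - 1).
Then b_{i+1} = 2·b_i + 14·(-5)^i = 2·(-2(-5)^i + 2^(i - 1)) + 14·(-5)^i = -2(-5)^(i + 1) + 2^i = -2(-5)^(i+1) + 2^((i+1) - 1),
which is the claimed formula at m = i+1.
By induction, the statement is established for all m ≥ 1.

b_m = -2(-5)^m + 2^(m - 1)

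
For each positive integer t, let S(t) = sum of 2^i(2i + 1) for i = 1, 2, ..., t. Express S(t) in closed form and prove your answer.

S(t) = 2·2^t(2t - 1) + 2

We claim S(t) = 2·2^t(2t - 1) + 2 for all t ≥ 1.
For the base case t = 1: S(1) = 6, and the closed form gives 6. They agree.
Inductive step: assume the claim holds for t = i, so S(i) = 2·2^i(2i - 1) + 2.
Then S(i+1) = S(i) + (2^(i + 1)(2i + 3)) = (2·2^i(2i - 1) + 2) + (2^(i + 1)(2i + 3)).
Simplifying, S(i+1) = 8·2^i·i + 4·2^i + 2 = 2·2^(i+1)(2(i+1) - 1) + 2,
which is the closed form with t = i+1.
This completes the induction.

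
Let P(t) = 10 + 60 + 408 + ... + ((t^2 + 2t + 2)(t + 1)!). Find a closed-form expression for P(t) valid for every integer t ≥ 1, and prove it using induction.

P(t) = (t + 1)(t + 2)! - 2

We claim P(t) = (t + 1)(t + 2)! - 2 for all t ≥ 1.
For the base case t = 1: P(1) = 10, and the closed form gives 10. They agree.
Inductive step: assume the claim holds for t = m, so P(m) = (m + 1)(m + 2)! - 2.
Then P(m+1) = P(m) + ((m^2 + 4m + 5)(m + 2)!) = ((m + 1)(m + 2)! - 2) + ((m^2 + 4m + 5)(m + 2)!).
Simplifying, P(m+1) = ((m+1) + 1)((m+1) + 2)! - 2,
which is the closed form with t = m+1.
By induction, the statement is established for all t ≥ 1.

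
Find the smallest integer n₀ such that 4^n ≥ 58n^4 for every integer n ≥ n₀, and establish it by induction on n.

n₀ = 10

At n = 9: 262144 < 380538, so the inequality fails and n₀ ≥ 10. We prove 4^n ≥ 58n^4 for all n ≥ 10.
Base case (n = 10): 4^n = 1048576 and 58n^4 = 580000, so 1048576 ≥ 580000.
For the inductive step, assume it holds for an arbitrary i ≥ 10, so 4^i ≥ 58i^4.
Then 4^(i + 1) = 4·(4^i) ≥ 4·(58i^4).
Also, for i ≥ 10 we have 4·(58i^4) ≥ 58(i+1)^4, since 4 ≥ (1 + 1/i)^4 for all i ≥ 10.
Combining, 4^(i + 1) ≥ 58(i+1)^4.
By the principle of mathematical induction, the result holds for all n ≥ 10.
Hence the smallest such n₀ is 10.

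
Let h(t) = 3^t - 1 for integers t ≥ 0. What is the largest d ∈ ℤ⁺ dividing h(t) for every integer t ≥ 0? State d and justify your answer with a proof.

d = 2

Computing the first values: h(0) = 0 and h(1) = 2; gcd(0, 2) = 2, so d ≤ 2.
We prove 2 | 3^t - 1 for all t ≥ 0 by induction on t.
When t = 0: h(0) = 0 = 2·(0), so 2 | h(0).
Suppose the result is true for t = p, i.e. 2 | h(p). Then
h(p+1) = 3^(p+1) - 1 = 3·(3^p - 1) + 2 = 3·h(p) + 2. The first term is divisible by 2 by the inductive hypothesis, and 2 is divisible by 2. Hence 2 | h(p+1).
This completes the induction.
Therefore the largest such d is 2.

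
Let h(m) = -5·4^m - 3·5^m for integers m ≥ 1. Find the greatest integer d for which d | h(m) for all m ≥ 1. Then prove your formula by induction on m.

Computing the first values: h(1) = -35 and h(2) = -155; gcd(-35, -155) = 5, so d ≤ 5.
We prove 5 | -5·4^m - 3·5^m for all m ≥ 1 by induction on m.
Base step (m = 1): h(1) = -35 = 5·(-7), so 5 | h(1).
Suppose the result is true for m = j, i.e. 5 | h(j). Then
h(j+1) − 5·h(j) = (-5·4^(j+1) - 3·5^(j+1)) − 5·(-5·4^j - 3·5^j) = (-5)·4^j·(4 − 5) = (5)·4^j. Since 5 | h(j) by the inductive hypothesis, 5 | 5·h(j); and 5 | 5 since 5 = 5·1. Therefore 5 | h(j+1).
By the principle of mathematical induction, the result holds for all m ≥ 1.
Therefore the largest such d is 5.

d = 5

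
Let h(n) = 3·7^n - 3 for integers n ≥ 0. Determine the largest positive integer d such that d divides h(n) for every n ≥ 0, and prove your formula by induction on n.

Computing the first values: h(0) = 0 and h(1) = 18; gcd(0, 18) = 18, so d ≤ 18.
We prove 18 | 3·7^n - 3 for all n ≥ 0 by induction on n.
Base step (n = 0): h(0) = 0 = 18·(0), so 18 | h(0).
Inductive step: assume the claim holds for n = i, i.e. 18 | h(i). Then
h(i+1) = 3·7^(i+1) - 3 = 7·(3·7^i - 3) + 18 = 7·h(i) + 18. The first term is divisible by 18 by the inductive hypothesis, and 18 is divisible by 18. Hence 18 | h(i+1).
Hence, by induction on n, the claim holds for every n ≥ 0.
Therefore the largest such d is 18.

d = 18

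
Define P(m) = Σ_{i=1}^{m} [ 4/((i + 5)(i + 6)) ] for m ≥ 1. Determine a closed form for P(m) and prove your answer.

P(m) = 2m/(3(m + 6))

We claim P(m) = 2m/(3(m + 6)) for all m ≥ 1.
Base case (m = 1): P(1) = 2/21, and the closed form gives 2/21. They agree.
Inductive step: assume the claim holds for m = i, so P(i) = 2i/(3(i + 6)).
Then P(i+1) = P(i) + (4/((i + 6)(i + 7))) = (2i/(3(i + 6))) + (4/((i + 6)(i + 7))).
Simplifying, P(i+1) = 2(i + 1)/(3(i + 7)) = 2(i+1)/(3((i+1) + 6)),
which is the closed form with m = i+1.
By induction, the statement is established for all m ≥ 1.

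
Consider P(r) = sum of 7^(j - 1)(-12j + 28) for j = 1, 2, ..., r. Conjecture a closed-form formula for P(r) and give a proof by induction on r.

We claim P(r) = 7^r(-2r + 5) - 5 for all r ≥ 1.
Base case (r = 1): P(1) = 16, and the closed form gives 16. They agree.
For the inductive step, assume it holds for an arbitrary j ≥ 1, so P(j) = 7^j(-2j + 5) - 5.
Then P(j+1) = P(j) + (7^j(-12j + 16)) = (7^j(-2j + 5) - 5) + (7^j(-12j + 16)).
Simplifying, P(j+1) = -14·7^j·j + 21·7^j - 5 = 7^(j+1)(-2(j+1) + 5) - 5,
which is the closed form with r = j+1.
Hence, by induction on r, the claim holds for every r ≥ 1.

P(r) = 7^r(-2r + 5) - 5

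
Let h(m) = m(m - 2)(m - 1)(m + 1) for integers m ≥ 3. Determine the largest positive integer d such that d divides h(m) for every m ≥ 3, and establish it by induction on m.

d = 24

Computing the first values: h(3) = 24 and h(4) = 120; gcd(24, 120) = 24, so d ≤ 24.
We prove 24 | m(m - 2)(m - 1)(m + 1) for all m ≥ 3 by induction on m.
When m = 3: h(3) = 24 = 24·(1), so 24 | h(3).
Inductive step: suppose the statement holds for some p ≥ 3, i.e. 24 | h(p). Then
h(p+1) − h(p) = (p-1)·p·(p+1)·(p+2) − (p-2)·(p-1)·p·(p+1) = (p-1)·p·(p+1)·[(p+2) − (p-2)] = 4·(p-1)·p·(p+1). The product of 3 consecutive integers is divisible by (3)! = 6, so h(p+1) − h(p) is divisible by 4·6 = 24. By the inductive hypothesis 24 | h(p), hence 24 | h(p+1).
By induction, the statement is established for all m ≥ 3.
Therefore the largest such d is 24.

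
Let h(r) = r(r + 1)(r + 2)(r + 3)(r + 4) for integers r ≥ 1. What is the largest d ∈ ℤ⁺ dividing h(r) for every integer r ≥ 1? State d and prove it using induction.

Computing the first values: h(1) = 120 and h(2) = 720; gcd(120, 720) = 120, so d ≤ 120.
We prove 120 | r(r + 1)(r + 2)(r + 3)(r + 4) for all r ≥ 1 by induction on r.
For the base case r = 1: h(1) = 120 = 120·(1), so 120 | h(1).
For the inductive step, assume it holds for an arbitrary p ≥ 1, i.e. 120 | h(p). Then
h(p+1) − h(p) = (p+1)·(p+2)·(p+3)·(p+4)·(p+5) − p·(p+1)·(p+2)·(p+3)·(p+4) = (p+1)·(p+2)·(p+3)·(p+4)·[(p+5) − p] = 5·(p+1)·(p+2)·(p+3)·(p+4). The product of 4 consecutive integers is divisible by (4)! = 24, so h(p+1) − h(p) is divisible by 5·24 = 120. By the inductive hypothesis 120 | h(p), hence 120 | h(p+1).
By induction, the statement is established for all r ≥ 1.
Therefore the largest such d is 120.

d = 120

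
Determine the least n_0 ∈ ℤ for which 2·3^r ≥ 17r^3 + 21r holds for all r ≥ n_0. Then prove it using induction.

At r = 7: 4374 < 5978, so the inequality fails and n_0 ≥ 8. We prove 2·3^r ≥ 17r^3 + 21r for all r ≥ 8.
For the base case r = 8: 2·3^r = 13122 and 17r^3 + 21r = 8872, so 13122 ≥ 8872.
Inductive step: assume the claim holds for r = m, so 2·3^m ≥ 17m^3 + 21m.
Then 2·3^(m + 1) = 3·(2·3^m) ≥ 3·(17m^3 + 21m).
Also, for m ≥ 8 we have 3·(17m^3 + 21m) ≥ 17(m+1)^3 + 21(m+1), since 3·(17m^3 + 21m) − (17(m+1)^3 + 21(m+1)) = 34m^3 - 51m^2 - 9m - 38, which is nonnegative for all m ≥ 8.
Combining, 2·3^(m + 1) ≥ 17(m+1)^3 + 21(m+1).
This completes the induction.
Hence the smallest such n_0 is 8.

n_0 = 8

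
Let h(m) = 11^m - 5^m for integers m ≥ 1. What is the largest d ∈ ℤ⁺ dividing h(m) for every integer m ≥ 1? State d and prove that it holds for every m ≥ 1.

Computing the first values: h(1) = 6 and h(2) = 96; gcd(6, 96) = 6, so d ≤ 6.
We prove 6 | 11^m - 5^m for all m ≥ 1 by induction on m.
Base step (m = 1): h(1) = 6 = 6·(1), so 6 | h(1).
Inductive step: suppose the statement holds for some r ≥ 1, i.e. 6 | h(r). Then
11^{r+1} − 5^{r+1} = 11·11^r − 5·5^r = 11·(11^r − 5^r) + (6)·5^r. The first term is divisible by 6 by the inductive hypothesis, and the second term (6)·5^r is divisible by 6 since 6 | 6. Hence 6 | h(r+1).
This completes the induction.
Therefore the largest such d is 6.

d = 6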